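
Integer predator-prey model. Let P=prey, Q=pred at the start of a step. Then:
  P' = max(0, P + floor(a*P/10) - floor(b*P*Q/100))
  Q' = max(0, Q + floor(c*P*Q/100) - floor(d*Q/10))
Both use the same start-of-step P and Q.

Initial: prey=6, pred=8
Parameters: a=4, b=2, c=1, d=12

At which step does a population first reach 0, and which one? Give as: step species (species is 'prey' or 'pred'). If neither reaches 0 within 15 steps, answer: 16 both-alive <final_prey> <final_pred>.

Answer: 1 pred

Derivation:
Step 1: prey: 6+2-0=8; pred: 8+0-9=0
First extinction: pred at step 1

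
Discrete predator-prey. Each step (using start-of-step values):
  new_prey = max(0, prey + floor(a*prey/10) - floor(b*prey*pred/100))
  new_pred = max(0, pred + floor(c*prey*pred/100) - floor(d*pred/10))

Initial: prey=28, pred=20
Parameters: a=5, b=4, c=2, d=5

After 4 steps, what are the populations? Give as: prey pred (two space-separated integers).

Answer: 10 11

Derivation:
Step 1: prey: 28+14-22=20; pred: 20+11-10=21
Step 2: prey: 20+10-16=14; pred: 21+8-10=19
Step 3: prey: 14+7-10=11; pred: 19+5-9=15
Step 4: prey: 11+5-6=10; pred: 15+3-7=11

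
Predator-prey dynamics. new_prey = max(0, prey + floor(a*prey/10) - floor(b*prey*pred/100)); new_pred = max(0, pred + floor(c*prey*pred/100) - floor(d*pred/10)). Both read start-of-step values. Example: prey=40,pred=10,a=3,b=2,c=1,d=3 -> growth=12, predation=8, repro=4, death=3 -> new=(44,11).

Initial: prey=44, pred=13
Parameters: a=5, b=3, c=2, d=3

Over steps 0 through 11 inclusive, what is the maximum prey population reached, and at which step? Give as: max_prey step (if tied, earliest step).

Answer: 49 1

Derivation:
Step 1: prey: 44+22-17=49; pred: 13+11-3=21
Step 2: prey: 49+24-30=43; pred: 21+20-6=35
Step 3: prey: 43+21-45=19; pred: 35+30-10=55
Step 4: prey: 19+9-31=0; pred: 55+20-16=59
Step 5: prey: 0+0-0=0; pred: 59+0-17=42
Step 6: prey: 0+0-0=0; pred: 42+0-12=30
Step 7: prey: 0+0-0=0; pred: 30+0-9=21
Step 8: prey: 0+0-0=0; pred: 21+0-6=15
Step 9: prey: 0+0-0=0; pred: 15+0-4=11
Step 10: prey: 0+0-0=0; pred: 11+0-3=8
Step 11: prey: 0+0-0=0; pred: 8+0-2=6
Max prey = 49 at step 1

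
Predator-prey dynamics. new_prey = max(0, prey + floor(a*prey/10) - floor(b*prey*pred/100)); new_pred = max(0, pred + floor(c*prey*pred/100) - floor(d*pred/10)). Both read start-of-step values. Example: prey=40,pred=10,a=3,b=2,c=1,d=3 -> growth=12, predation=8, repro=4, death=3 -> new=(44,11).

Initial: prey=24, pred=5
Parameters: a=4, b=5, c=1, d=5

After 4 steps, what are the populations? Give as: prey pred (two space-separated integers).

Answer: 52 1

Derivation:
Step 1: prey: 24+9-6=27; pred: 5+1-2=4
Step 2: prey: 27+10-5=32; pred: 4+1-2=3
Step 3: prey: 32+12-4=40; pred: 3+0-1=2
Step 4: prey: 40+16-4=52; pred: 2+0-1=1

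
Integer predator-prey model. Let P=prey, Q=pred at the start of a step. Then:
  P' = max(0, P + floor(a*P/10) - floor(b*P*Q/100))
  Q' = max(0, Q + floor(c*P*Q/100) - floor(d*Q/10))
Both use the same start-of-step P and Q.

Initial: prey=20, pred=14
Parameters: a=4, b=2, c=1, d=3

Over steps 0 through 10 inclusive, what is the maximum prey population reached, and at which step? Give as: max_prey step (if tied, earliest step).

Answer: 75 9

Derivation:
Step 1: prey: 20+8-5=23; pred: 14+2-4=12
Step 2: prey: 23+9-5=27; pred: 12+2-3=11
Step 3: prey: 27+10-5=32; pred: 11+2-3=10
Step 4: prey: 32+12-6=38; pred: 10+3-3=10
Step 5: prey: 38+15-7=46; pred: 10+3-3=10
Step 6: prey: 46+18-9=55; pred: 10+4-3=11
Step 7: prey: 55+22-12=65; pred: 11+6-3=14
Step 8: prey: 65+26-18=73; pred: 14+9-4=19
Step 9: prey: 73+29-27=75; pred: 19+13-5=27
Step 10: prey: 75+30-40=65; pred: 27+20-8=39
Max prey = 75 at step 9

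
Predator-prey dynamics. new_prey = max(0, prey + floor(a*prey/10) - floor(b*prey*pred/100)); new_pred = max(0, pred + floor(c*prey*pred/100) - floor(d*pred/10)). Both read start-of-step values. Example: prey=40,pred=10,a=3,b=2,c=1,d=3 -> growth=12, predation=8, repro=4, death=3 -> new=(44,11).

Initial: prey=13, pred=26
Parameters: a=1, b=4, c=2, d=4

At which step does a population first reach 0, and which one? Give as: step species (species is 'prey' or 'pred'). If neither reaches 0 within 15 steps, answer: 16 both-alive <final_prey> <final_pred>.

Answer: 16 both-alive 1 2

Derivation:
Step 1: prey: 13+1-13=1; pred: 26+6-10=22
Step 2: prey: 1+0-0=1; pred: 22+0-8=14
Step 3: prey: 1+0-0=1; pred: 14+0-5=9
Step 4: prey: 1+0-0=1; pred: 9+0-3=6
Step 5: prey: 1+0-0=1; pred: 6+0-2=4
Step 6: prey: 1+0-0=1; pred: 4+0-1=3
Step 7: prey: 1+0-0=1; pred: 3+0-1=2
Step 8: prey: 1+0-0=1; pred: 2+0-0=2
Steps 9-15: state stable at prey=1, pred=2 (no change)
No extinction within 15 steps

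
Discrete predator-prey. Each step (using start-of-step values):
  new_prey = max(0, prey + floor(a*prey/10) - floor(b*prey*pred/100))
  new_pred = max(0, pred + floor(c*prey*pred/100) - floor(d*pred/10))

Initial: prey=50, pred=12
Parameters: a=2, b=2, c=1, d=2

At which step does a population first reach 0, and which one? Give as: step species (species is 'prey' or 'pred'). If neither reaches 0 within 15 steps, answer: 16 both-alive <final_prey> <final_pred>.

Answer: 16 both-alive 3 6

Derivation:
Step 1: prey: 50+10-12=48; pred: 12+6-2=16
Step 2: prey: 48+9-15=42; pred: 16+7-3=20
Step 3: prey: 42+8-16=34; pred: 20+8-4=24
Step 4: prey: 34+6-16=24; pred: 24+8-4=28
Step 5: prey: 24+4-13=15; pred: 28+6-5=29
Step 6: prey: 15+3-8=10; pred: 29+4-5=28
Step 7: prey: 10+2-5=7; pred: 28+2-5=25
Step 8: prey: 7+1-3=5; pred: 25+1-5=21
Step 9: prey: 5+1-2=4; pred: 21+1-4=18
Step 10: prey: 4+0-1=3; pred: 18+0-3=15
Step 11: prey: 3+0-0=3; pred: 15+0-3=12
Step 12: prey: 3+0-0=3; pred: 12+0-2=10
Step 13: prey: 3+0-0=3; pred: 10+0-2=8
Step 14: prey: 3+0-0=3; pred: 8+0-1=7
Step 15: prey: 3+0-0=3; pred: 7+0-1=6
No extinction within 15 steps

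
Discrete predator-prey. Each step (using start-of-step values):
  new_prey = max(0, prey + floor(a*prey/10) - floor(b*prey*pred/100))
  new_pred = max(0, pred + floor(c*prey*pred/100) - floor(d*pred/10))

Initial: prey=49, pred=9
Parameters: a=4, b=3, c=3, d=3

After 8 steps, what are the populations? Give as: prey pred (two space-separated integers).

Answer: 0 17

Derivation:
Step 1: prey: 49+19-13=55; pred: 9+13-2=20
Step 2: prey: 55+22-33=44; pred: 20+33-6=47
Step 3: prey: 44+17-62=0; pred: 47+62-14=95
Step 4: prey: 0+0-0=0; pred: 95+0-28=67
Step 5: prey: 0+0-0=0; pred: 67+0-20=47
Step 6: prey: 0+0-0=0; pred: 47+0-14=33
Step 7: prey: 0+0-0=0; pred: 33+0-9=24
Step 8: prey: 0+0-0=0; pred: 24+0-7=17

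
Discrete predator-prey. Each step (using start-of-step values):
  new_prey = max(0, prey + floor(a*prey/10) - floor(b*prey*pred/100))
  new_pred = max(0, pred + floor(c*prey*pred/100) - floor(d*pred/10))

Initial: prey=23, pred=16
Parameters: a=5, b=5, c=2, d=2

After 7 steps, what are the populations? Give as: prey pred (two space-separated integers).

Answer: 2 10

Derivation:
Step 1: prey: 23+11-18=16; pred: 16+7-3=20
Step 2: prey: 16+8-16=8; pred: 20+6-4=22
Step 3: prey: 8+4-8=4; pred: 22+3-4=21
Step 4: prey: 4+2-4=2; pred: 21+1-4=18
Step 5: prey: 2+1-1=2; pred: 18+0-3=15
Step 6: prey: 2+1-1=2; pred: 15+0-3=12
Step 7: prey: 2+1-1=2; pred: 12+0-2=10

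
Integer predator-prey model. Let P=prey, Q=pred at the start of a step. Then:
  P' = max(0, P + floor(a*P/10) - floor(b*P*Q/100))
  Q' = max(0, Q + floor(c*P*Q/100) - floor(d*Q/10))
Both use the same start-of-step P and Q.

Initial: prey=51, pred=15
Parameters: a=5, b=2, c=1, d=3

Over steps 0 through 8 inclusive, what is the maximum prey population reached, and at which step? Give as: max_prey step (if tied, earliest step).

Answer: 73 3

Derivation:
Step 1: prey: 51+25-15=61; pred: 15+7-4=18
Step 2: prey: 61+30-21=70; pred: 18+10-5=23
Step 3: prey: 70+35-32=73; pred: 23+16-6=33
Step 4: prey: 73+36-48=61; pred: 33+24-9=48
Step 5: prey: 61+30-58=33; pred: 48+29-14=63
Step 6: prey: 33+16-41=8; pred: 63+20-18=65
Step 7: prey: 8+4-10=2; pred: 65+5-19=51
Step 8: prey: 2+1-2=1; pred: 51+1-15=37
Max prey = 73 at step 3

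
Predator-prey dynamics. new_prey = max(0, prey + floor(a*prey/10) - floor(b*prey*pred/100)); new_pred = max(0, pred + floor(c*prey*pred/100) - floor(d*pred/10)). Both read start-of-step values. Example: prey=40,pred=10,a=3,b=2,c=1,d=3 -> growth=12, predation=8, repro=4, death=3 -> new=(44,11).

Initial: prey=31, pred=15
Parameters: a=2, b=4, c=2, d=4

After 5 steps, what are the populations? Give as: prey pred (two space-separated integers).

Answer: 2 6

Derivation:
Step 1: prey: 31+6-18=19; pred: 15+9-6=18
Step 2: prey: 19+3-13=9; pred: 18+6-7=17
Step 3: prey: 9+1-6=4; pred: 17+3-6=14
Step 4: prey: 4+0-2=2; pred: 14+1-5=10
Step 5: prey: 2+0-0=2; pred: 10+0-4=6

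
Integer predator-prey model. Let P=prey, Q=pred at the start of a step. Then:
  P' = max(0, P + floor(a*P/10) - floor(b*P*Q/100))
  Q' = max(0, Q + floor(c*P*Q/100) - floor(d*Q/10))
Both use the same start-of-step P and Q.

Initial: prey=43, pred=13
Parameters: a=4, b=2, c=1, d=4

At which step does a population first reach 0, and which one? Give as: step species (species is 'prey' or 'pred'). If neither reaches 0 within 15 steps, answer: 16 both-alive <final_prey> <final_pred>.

Step 1: prey: 43+17-11=49; pred: 13+5-5=13
Step 2: prey: 49+19-12=56; pred: 13+6-5=14
Step 3: prey: 56+22-15=63; pred: 14+7-5=16
Step 4: prey: 63+25-20=68; pred: 16+10-6=20
Step 5: prey: 68+27-27=68; pred: 20+13-8=25
Step 6: prey: 68+27-34=61; pred: 25+17-10=32
Step 7: prey: 61+24-39=46; pred: 32+19-12=39
Step 8: prey: 46+18-35=29; pred: 39+17-15=41
Step 9: prey: 29+11-23=17; pred: 41+11-16=36
Step 10: prey: 17+6-12=11; pred: 36+6-14=28
Step 11: prey: 11+4-6=9; pred: 28+3-11=20
Step 12: prey: 9+3-3=9; pred: 20+1-8=13
Step 13: prey: 9+3-2=10; pred: 13+1-5=9
Step 14: prey: 10+4-1=13; pred: 9+0-3=6
Step 15: prey: 13+5-1=17; pred: 6+0-2=4
No extinction within 15 steps

Answer: 16 both-alive 17 4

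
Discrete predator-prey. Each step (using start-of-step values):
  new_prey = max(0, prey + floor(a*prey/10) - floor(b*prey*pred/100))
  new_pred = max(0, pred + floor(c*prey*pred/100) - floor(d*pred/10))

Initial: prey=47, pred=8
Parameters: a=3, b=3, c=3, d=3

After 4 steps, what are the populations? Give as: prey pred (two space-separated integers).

Answer: 0 65

Derivation:
Step 1: prey: 47+14-11=50; pred: 8+11-2=17
Step 2: prey: 50+15-25=40; pred: 17+25-5=37
Step 3: prey: 40+12-44=8; pred: 37+44-11=70
Step 4: prey: 8+2-16=0; pred: 70+16-21=65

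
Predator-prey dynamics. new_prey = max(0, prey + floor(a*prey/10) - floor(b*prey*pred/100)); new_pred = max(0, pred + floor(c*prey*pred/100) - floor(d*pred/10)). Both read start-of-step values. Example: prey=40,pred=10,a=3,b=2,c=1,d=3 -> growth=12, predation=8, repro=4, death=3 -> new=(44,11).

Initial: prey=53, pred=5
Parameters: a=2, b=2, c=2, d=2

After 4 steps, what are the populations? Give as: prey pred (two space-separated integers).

Step 1: prey: 53+10-5=58; pred: 5+5-1=9
Step 2: prey: 58+11-10=59; pred: 9+10-1=18
Step 3: prey: 59+11-21=49; pred: 18+21-3=36
Step 4: prey: 49+9-35=23; pred: 36+35-7=64

Answer: 23 64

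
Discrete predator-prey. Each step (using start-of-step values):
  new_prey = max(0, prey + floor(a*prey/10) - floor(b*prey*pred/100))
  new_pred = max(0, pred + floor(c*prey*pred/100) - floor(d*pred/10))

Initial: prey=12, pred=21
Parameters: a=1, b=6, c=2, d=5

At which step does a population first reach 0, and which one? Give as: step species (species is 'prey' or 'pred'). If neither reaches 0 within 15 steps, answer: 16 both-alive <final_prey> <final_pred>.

Answer: 1 prey

Derivation:
Step 1: prey: 12+1-15=0; pred: 21+5-10=16
First extinction: prey at step 1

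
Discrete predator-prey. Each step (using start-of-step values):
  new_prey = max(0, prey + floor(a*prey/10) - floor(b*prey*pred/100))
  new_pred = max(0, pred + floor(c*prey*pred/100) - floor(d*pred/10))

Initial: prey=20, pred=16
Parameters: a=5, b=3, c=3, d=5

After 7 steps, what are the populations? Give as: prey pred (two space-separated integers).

Step 1: prey: 20+10-9=21; pred: 16+9-8=17
Step 2: prey: 21+10-10=21; pred: 17+10-8=19
Step 3: prey: 21+10-11=20; pred: 19+11-9=21
Step 4: prey: 20+10-12=18; pred: 21+12-10=23
Step 5: prey: 18+9-12=15; pred: 23+12-11=24
Step 6: prey: 15+7-10=12; pred: 24+10-12=22
Step 7: prey: 12+6-7=11; pred: 22+7-11=18

Answer: 11 18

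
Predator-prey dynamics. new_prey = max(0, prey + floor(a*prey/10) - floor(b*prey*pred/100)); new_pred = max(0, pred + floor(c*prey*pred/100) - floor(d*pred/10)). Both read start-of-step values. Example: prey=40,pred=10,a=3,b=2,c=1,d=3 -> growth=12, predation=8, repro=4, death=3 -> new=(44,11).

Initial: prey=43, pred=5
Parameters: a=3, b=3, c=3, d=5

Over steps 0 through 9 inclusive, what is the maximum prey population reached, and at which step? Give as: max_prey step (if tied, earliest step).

Answer: 50 2

Derivation:
Step 1: prey: 43+12-6=49; pred: 5+6-2=9
Step 2: prey: 49+14-13=50; pred: 9+13-4=18
Step 3: prey: 50+15-27=38; pred: 18+27-9=36
Step 4: prey: 38+11-41=8; pred: 36+41-18=59
Step 5: prey: 8+2-14=0; pred: 59+14-29=44
Step 6: prey: 0+0-0=0; pred: 44+0-22=22
Step 7: prey: 0+0-0=0; pred: 22+0-11=11
Step 8: prey: 0+0-0=0; pred: 11+0-5=6
Step 9: prey: 0+0-0=0; pred: 6+0-3=3
Max prey = 50 at step 2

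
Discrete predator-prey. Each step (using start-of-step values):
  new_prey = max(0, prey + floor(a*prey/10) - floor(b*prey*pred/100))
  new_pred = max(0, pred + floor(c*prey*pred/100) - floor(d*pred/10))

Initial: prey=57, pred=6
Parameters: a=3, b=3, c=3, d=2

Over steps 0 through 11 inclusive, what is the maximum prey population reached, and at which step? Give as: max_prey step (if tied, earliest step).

Step 1: prey: 57+17-10=64; pred: 6+10-1=15
Step 2: prey: 64+19-28=55; pred: 15+28-3=40
Step 3: prey: 55+16-66=5; pred: 40+66-8=98
Step 4: prey: 5+1-14=0; pred: 98+14-19=93
Step 5: prey: 0+0-0=0; pred: 93+0-18=75
Step 6: prey: 0+0-0=0; pred: 75+0-15=60
Step 7: prey: 0+0-0=0; pred: 60+0-12=48
Step 8: prey: 0+0-0=0; pred: 48+0-9=39
Step 9: prey: 0+0-0=0; pred: 39+0-7=32
Step 10: prey: 0+0-0=0; pred: 32+0-6=26
Step 11: prey: 0+0-0=0; pred: 26+0-5=21
Max prey = 64 at step 1

Answer: 64 1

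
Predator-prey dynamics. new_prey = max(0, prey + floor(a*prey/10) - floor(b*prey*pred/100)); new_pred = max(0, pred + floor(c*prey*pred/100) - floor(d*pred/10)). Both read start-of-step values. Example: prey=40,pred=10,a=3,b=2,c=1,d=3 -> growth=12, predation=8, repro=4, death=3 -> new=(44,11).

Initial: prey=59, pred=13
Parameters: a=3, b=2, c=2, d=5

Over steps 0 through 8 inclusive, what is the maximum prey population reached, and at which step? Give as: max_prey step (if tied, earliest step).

Step 1: prey: 59+17-15=61; pred: 13+15-6=22
Step 2: prey: 61+18-26=53; pred: 22+26-11=37
Step 3: prey: 53+15-39=29; pred: 37+39-18=58
Step 4: prey: 29+8-33=4; pred: 58+33-29=62
Step 5: prey: 4+1-4=1; pred: 62+4-31=35
Step 6: prey: 1+0-0=1; pred: 35+0-17=18
Step 7: prey: 1+0-0=1; pred: 18+0-9=9
Step 8: prey: 1+0-0=1; pred: 9+0-4=5
Max prey = 61 at step 1

Answer: 61 1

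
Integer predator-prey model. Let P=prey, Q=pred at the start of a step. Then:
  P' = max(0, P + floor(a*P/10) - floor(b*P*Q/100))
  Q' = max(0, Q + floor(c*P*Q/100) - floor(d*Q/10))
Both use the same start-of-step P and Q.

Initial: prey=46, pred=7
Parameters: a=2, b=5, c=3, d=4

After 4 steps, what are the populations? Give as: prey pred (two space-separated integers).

Answer: 0 18

Derivation:
Step 1: prey: 46+9-16=39; pred: 7+9-2=14
Step 2: prey: 39+7-27=19; pred: 14+16-5=25
Step 3: prey: 19+3-23=0; pred: 25+14-10=29
Step 4: prey: 0+0-0=0; pred: 29+0-11=18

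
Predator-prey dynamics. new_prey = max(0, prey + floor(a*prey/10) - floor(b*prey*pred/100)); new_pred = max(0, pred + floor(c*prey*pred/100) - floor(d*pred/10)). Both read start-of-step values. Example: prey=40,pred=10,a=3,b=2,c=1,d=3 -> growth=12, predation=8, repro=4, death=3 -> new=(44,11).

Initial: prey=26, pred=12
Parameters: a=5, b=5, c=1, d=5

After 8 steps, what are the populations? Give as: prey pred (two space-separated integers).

Answer: 120 5

Derivation:
Step 1: prey: 26+13-15=24; pred: 12+3-6=9
Step 2: prey: 24+12-10=26; pred: 9+2-4=7
Step 3: prey: 26+13-9=30; pred: 7+1-3=5
Step 4: prey: 30+15-7=38; pred: 5+1-2=4
Step 5: prey: 38+19-7=50; pred: 4+1-2=3
Step 6: prey: 50+25-7=68; pred: 3+1-1=3
Step 7: prey: 68+34-10=92; pred: 3+2-1=4
Step 8: prey: 92+46-18=120; pred: 4+3-2=5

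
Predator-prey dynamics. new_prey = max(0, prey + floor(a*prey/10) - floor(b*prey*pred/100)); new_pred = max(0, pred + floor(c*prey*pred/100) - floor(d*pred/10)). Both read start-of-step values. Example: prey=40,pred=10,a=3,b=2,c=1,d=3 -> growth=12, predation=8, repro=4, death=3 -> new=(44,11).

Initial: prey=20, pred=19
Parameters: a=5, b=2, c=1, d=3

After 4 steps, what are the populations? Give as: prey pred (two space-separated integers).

Step 1: prey: 20+10-7=23; pred: 19+3-5=17
Step 2: prey: 23+11-7=27; pred: 17+3-5=15
Step 3: prey: 27+13-8=32; pred: 15+4-4=15
Step 4: prey: 32+16-9=39; pred: 15+4-4=15

Answer: 39 15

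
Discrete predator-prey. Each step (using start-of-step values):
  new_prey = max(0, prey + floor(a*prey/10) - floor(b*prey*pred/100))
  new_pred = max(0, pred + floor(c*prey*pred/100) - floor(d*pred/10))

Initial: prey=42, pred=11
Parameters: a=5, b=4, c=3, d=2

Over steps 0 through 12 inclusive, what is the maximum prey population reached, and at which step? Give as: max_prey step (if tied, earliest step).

Answer: 45 1

Derivation:
Step 1: prey: 42+21-18=45; pred: 11+13-2=22
Step 2: prey: 45+22-39=28; pred: 22+29-4=47
Step 3: prey: 28+14-52=0; pred: 47+39-9=77
Step 4: prey: 0+0-0=0; pred: 77+0-15=62
Step 5: prey: 0+0-0=0; pred: 62+0-12=50
Step 6: prey: 0+0-0=0; pred: 50+0-10=40
Step 7: prey: 0+0-0=0; pred: 40+0-8=32
Step 8: prey: 0+0-0=0; pred: 32+0-6=26
Step 9: prey: 0+0-0=0; pred: 26+0-5=21
Step 10: prey: 0+0-0=0; pred: 21+0-4=17
Step 11: prey: 0+0-0=0; pred: 17+0-3=14
Step 12: prey: 0+0-0=0; pred: 14+0-2=12
Max prey = 45 at step 1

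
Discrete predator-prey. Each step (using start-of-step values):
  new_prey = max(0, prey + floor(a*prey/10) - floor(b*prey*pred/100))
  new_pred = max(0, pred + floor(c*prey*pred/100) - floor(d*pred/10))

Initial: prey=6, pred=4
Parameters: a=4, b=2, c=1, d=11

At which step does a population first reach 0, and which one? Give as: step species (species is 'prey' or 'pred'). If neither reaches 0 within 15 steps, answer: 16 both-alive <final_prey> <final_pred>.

Step 1: prey: 6+2-0=8; pred: 4+0-4=0
First extinction: pred at step 1

Answer: 1 pred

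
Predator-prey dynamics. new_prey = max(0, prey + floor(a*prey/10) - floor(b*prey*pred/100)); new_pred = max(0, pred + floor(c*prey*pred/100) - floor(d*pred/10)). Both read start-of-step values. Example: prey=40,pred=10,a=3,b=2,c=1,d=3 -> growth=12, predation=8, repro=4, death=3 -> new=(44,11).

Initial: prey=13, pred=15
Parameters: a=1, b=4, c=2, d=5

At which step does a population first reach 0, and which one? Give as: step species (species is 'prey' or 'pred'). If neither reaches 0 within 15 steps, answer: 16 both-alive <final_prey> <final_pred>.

Step 1: prey: 13+1-7=7; pred: 15+3-7=11
Step 2: prey: 7+0-3=4; pred: 11+1-5=7
Step 3: prey: 4+0-1=3; pred: 7+0-3=4
Step 4: prey: 3+0-0=3; pred: 4+0-2=2
Step 5: prey: 3+0-0=3; pred: 2+0-1=1
Step 6: prey: 3+0-0=3; pred: 1+0-0=1
Steps 7-15: state stable at prey=3, pred=1 (no change)
No extinction within 15 steps

Answer: 16 both-alive 3 1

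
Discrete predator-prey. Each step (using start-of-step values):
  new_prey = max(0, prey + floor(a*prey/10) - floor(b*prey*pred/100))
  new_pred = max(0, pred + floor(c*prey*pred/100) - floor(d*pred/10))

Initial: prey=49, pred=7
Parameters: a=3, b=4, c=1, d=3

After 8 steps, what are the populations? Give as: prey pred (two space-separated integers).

Step 1: prey: 49+14-13=50; pred: 7+3-2=8
Step 2: prey: 50+15-16=49; pred: 8+4-2=10
Step 3: prey: 49+14-19=44; pred: 10+4-3=11
Step 4: prey: 44+13-19=38; pred: 11+4-3=12
Step 5: prey: 38+11-18=31; pred: 12+4-3=13
Step 6: prey: 31+9-16=24; pred: 13+4-3=14
Step 7: prey: 24+7-13=18; pred: 14+3-4=13
Step 8: prey: 18+5-9=14; pred: 13+2-3=12

Answer: 14 12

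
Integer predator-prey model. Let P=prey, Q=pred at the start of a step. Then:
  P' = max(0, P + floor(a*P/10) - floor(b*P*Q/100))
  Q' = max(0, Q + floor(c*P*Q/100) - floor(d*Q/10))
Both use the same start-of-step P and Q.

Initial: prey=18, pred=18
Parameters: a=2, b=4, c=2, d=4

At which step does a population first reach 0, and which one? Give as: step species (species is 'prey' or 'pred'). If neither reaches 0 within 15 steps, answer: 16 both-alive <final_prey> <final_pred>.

Answer: 16 both-alive 2 2

Derivation:
Step 1: prey: 18+3-12=9; pred: 18+6-7=17
Step 2: prey: 9+1-6=4; pred: 17+3-6=14
Step 3: prey: 4+0-2=2; pred: 14+1-5=10
Step 4: prey: 2+0-0=2; pred: 10+0-4=6
Step 5: prey: 2+0-0=2; pred: 6+0-2=4
Step 6: prey: 2+0-0=2; pred: 4+0-1=3
Step 7: prey: 2+0-0=2; pred: 3+0-1=2
Step 8: prey: 2+0-0=2; pred: 2+0-0=2
Steps 9-15: state stable at prey=2, pred=2 (no change)
No extinction within 15 steps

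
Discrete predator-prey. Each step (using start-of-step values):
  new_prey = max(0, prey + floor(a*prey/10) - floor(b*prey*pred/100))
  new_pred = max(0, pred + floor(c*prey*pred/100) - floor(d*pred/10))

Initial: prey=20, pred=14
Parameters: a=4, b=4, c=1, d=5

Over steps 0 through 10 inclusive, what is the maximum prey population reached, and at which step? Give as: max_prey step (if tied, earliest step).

Answer: 141 10

Derivation:
Step 1: prey: 20+8-11=17; pred: 14+2-7=9
Step 2: prey: 17+6-6=17; pred: 9+1-4=6
Step 3: prey: 17+6-4=19; pred: 6+1-3=4
Step 4: prey: 19+7-3=23; pred: 4+0-2=2
Step 5: prey: 23+9-1=31; pred: 2+0-1=1
Step 6: prey: 31+12-1=42; pred: 1+0-0=1
Step 7: prey: 42+16-1=57; pred: 1+0-0=1
Step 8: prey: 57+22-2=77; pred: 1+0-0=1
Step 9: prey: 77+30-3=104; pred: 1+0-0=1
Step 10: prey: 104+41-4=141; pred: 1+1-0=2
Max prey = 141 at step 10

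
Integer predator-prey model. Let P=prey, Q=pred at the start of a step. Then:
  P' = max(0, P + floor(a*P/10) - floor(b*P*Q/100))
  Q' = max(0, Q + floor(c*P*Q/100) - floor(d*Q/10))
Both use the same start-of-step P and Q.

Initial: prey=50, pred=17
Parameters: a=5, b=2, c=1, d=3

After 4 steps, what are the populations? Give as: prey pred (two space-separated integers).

Step 1: prey: 50+25-17=58; pred: 17+8-5=20
Step 2: prey: 58+29-23=64; pred: 20+11-6=25
Step 3: prey: 64+32-32=64; pred: 25+16-7=34
Step 4: prey: 64+32-43=53; pred: 34+21-10=45

Answer: 53 45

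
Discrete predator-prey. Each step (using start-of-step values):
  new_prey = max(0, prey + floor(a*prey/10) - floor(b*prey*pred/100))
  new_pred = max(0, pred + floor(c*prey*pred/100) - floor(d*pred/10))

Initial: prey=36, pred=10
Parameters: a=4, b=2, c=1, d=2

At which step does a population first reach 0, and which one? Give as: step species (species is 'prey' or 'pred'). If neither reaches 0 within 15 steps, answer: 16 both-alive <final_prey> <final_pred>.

Answer: 16 both-alive 1 14

Derivation:
Step 1: prey: 36+14-7=43; pred: 10+3-2=11
Step 2: prey: 43+17-9=51; pred: 11+4-2=13
Step 3: prey: 51+20-13=58; pred: 13+6-2=17
Step 4: prey: 58+23-19=62; pred: 17+9-3=23
Step 5: prey: 62+24-28=58; pred: 23+14-4=33
Step 6: prey: 58+23-38=43; pred: 33+19-6=46
Step 7: prey: 43+17-39=21; pred: 46+19-9=56
Step 8: prey: 21+8-23=6; pred: 56+11-11=56
Step 9: prey: 6+2-6=2; pred: 56+3-11=48
Step 10: prey: 2+0-1=1; pred: 48+0-9=39
Step 11: prey: 1+0-0=1; pred: 39+0-7=32
Step 12: prey: 1+0-0=1; pred: 32+0-6=26
Step 13: prey: 1+0-0=1; pred: 26+0-5=21
Step 14: prey: 1+0-0=1; pred: 21+0-4=17
Step 15: prey: 1+0-0=1; pred: 17+0-3=14
No extinction within 15 steps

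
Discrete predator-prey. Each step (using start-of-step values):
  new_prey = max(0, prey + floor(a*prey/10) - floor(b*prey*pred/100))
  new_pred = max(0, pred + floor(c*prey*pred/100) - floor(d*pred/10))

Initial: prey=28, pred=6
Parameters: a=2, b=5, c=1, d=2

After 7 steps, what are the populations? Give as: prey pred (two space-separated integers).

Answer: 14 5

Derivation:
Step 1: prey: 28+5-8=25; pred: 6+1-1=6
Step 2: prey: 25+5-7=23; pred: 6+1-1=6
Step 3: prey: 23+4-6=21; pred: 6+1-1=6
Step 4: prey: 21+4-6=19; pred: 6+1-1=6
Step 5: prey: 19+3-5=17; pred: 6+1-1=6
Step 6: prey: 17+3-5=15; pred: 6+1-1=6
Step 7: prey: 15+3-4=14; pred: 6+0-1=5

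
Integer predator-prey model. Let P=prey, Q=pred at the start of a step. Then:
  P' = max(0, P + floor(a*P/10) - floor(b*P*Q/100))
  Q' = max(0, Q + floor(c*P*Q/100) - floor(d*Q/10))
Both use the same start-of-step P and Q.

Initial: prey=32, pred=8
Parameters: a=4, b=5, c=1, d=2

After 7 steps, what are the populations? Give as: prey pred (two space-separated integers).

Answer: 14 10

Derivation:
Step 1: prey: 32+12-12=32; pred: 8+2-1=9
Step 2: prey: 32+12-14=30; pred: 9+2-1=10
Step 3: prey: 30+12-15=27; pred: 10+3-2=11
Step 4: prey: 27+10-14=23; pred: 11+2-2=11
Step 5: prey: 23+9-12=20; pred: 11+2-2=11
Step 6: prey: 20+8-11=17; pred: 11+2-2=11
Step 7: prey: 17+6-9=14; pred: 11+1-2=10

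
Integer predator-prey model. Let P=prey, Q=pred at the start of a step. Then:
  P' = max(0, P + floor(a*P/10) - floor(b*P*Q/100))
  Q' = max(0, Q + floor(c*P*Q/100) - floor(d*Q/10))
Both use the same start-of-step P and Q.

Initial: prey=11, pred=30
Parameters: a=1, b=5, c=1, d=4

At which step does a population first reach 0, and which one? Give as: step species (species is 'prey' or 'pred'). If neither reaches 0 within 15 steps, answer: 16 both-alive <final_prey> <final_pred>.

Step 1: prey: 11+1-16=0; pred: 30+3-12=21
First extinction: prey at step 1

Answer: 1 prey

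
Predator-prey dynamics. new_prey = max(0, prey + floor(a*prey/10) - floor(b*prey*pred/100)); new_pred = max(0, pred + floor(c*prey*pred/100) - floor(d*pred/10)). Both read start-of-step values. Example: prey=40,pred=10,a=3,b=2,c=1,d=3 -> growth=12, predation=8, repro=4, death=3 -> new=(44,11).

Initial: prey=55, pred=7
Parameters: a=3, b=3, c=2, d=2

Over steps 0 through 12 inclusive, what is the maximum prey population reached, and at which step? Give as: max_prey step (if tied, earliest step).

Answer: 60 1

Derivation:
Step 1: prey: 55+16-11=60; pred: 7+7-1=13
Step 2: prey: 60+18-23=55; pred: 13+15-2=26
Step 3: prey: 55+16-42=29; pred: 26+28-5=49
Step 4: prey: 29+8-42=0; pred: 49+28-9=68
Step 5: prey: 0+0-0=0; pred: 68+0-13=55
Step 6: prey: 0+0-0=0; pred: 55+0-11=44
Step 7: prey: 0+0-0=0; pred: 44+0-8=36
Step 8: prey: 0+0-0=0; pred: 36+0-7=29
Step 9: prey: 0+0-0=0; pred: 29+0-5=24
Step 10: prey: 0+0-0=0; pred: 24+0-4=20
Step 11: prey: 0+0-0=0; pred: 20+0-4=16
Step 12: prey: 0+0-0=0; pred: 16+0-3=13
Max prey = 60 at step 1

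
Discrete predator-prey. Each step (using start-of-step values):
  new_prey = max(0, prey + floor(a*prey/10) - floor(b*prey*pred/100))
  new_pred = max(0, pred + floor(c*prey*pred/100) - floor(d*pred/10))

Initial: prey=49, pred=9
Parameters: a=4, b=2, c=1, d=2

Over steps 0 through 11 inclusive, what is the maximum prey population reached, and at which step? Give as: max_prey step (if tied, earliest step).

Step 1: prey: 49+19-8=60; pred: 9+4-1=12
Step 2: prey: 60+24-14=70; pred: 12+7-2=17
Step 3: prey: 70+28-23=75; pred: 17+11-3=25
Step 4: prey: 75+30-37=68; pred: 25+18-5=38
Step 5: prey: 68+27-51=44; pred: 38+25-7=56
Step 6: prey: 44+17-49=12; pred: 56+24-11=69
Step 7: prey: 12+4-16=0; pred: 69+8-13=64
Step 8: prey: 0+0-0=0; pred: 64+0-12=52
Step 9: prey: 0+0-0=0; pred: 52+0-10=42
Step 10: prey: 0+0-0=0; pred: 42+0-8=34
Step 11: prey: 0+0-0=0; pred: 34+0-6=28
Max prey = 75 at step 3

Answer: 75 3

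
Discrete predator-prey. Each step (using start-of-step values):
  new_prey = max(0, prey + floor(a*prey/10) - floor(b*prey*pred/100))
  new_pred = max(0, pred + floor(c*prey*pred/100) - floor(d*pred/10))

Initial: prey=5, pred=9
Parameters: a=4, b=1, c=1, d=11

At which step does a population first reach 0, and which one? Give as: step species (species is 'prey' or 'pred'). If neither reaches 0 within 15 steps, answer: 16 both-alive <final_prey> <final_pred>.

Answer: 1 pred

Derivation:
Step 1: prey: 5+2-0=7; pred: 9+0-9=0
First extinction: pred at step 1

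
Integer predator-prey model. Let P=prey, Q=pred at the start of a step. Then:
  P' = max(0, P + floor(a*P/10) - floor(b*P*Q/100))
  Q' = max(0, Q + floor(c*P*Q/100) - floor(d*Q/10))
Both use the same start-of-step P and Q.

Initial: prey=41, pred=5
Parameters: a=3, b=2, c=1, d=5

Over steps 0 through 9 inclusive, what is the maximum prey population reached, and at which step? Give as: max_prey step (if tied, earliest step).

Step 1: prey: 41+12-4=49; pred: 5+2-2=5
Step 2: prey: 49+14-4=59; pred: 5+2-2=5
Step 3: prey: 59+17-5=71; pred: 5+2-2=5
Step 4: prey: 71+21-7=85; pred: 5+3-2=6
Step 5: prey: 85+25-10=100; pred: 6+5-3=8
Step 6: prey: 100+30-16=114; pred: 8+8-4=12
Step 7: prey: 114+34-27=121; pred: 12+13-6=19
Step 8: prey: 121+36-45=112; pred: 19+22-9=32
Step 9: prey: 112+33-71=74; pred: 32+35-16=51
Max prey = 121 at step 7

Answer: 121 7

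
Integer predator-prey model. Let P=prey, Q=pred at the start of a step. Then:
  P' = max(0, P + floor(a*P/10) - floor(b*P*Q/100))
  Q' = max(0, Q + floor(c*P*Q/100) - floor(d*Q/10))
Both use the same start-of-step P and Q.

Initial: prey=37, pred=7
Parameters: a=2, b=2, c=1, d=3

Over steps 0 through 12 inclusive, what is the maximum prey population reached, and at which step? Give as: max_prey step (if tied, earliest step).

Step 1: prey: 37+7-5=39; pred: 7+2-2=7
Step 2: prey: 39+7-5=41; pred: 7+2-2=7
Step 3: prey: 41+8-5=44; pred: 7+2-2=7
Step 4: prey: 44+8-6=46; pred: 7+3-2=8
Step 5: prey: 46+9-7=48; pred: 8+3-2=9
Step 6: prey: 48+9-8=49; pred: 9+4-2=11
Step 7: prey: 49+9-10=48; pred: 11+5-3=13
Step 8: prey: 48+9-12=45; pred: 13+6-3=16
Step 9: prey: 45+9-14=40; pred: 16+7-4=19
Step 10: prey: 40+8-15=33; pred: 19+7-5=21
Step 11: prey: 33+6-13=26; pred: 21+6-6=21
Step 12: prey: 26+5-10=21; pred: 21+5-6=20
Max prey = 49 at step 6

Answer: 49 6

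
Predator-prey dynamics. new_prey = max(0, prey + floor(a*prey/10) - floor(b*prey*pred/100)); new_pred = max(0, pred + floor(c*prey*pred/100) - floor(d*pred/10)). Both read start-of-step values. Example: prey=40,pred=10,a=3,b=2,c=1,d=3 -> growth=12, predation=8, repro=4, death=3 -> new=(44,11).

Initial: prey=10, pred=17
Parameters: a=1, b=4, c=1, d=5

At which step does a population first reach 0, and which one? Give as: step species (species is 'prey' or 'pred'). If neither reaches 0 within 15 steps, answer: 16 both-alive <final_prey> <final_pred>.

Answer: 16 both-alive 3 1

Derivation:
Step 1: prey: 10+1-6=5; pred: 17+1-8=10
Step 2: prey: 5+0-2=3; pred: 10+0-5=5
Step 3: prey: 3+0-0=3; pred: 5+0-2=3
Step 4: prey: 3+0-0=3; pred: 3+0-1=2
Step 5: prey: 3+0-0=3; pred: 2+0-1=1
Step 6: prey: 3+0-0=3; pred: 1+0-0=1
Steps 7-15: state stable at prey=3, pred=1 (no change)
No extinction within 15 steps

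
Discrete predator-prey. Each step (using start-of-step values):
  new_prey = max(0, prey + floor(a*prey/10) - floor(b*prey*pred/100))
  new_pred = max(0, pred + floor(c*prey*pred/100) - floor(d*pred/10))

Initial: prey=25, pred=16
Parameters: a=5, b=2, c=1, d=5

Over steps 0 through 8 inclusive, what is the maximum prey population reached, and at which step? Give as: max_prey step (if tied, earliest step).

Answer: 174 8

Derivation:
Step 1: prey: 25+12-8=29; pred: 16+4-8=12
Step 2: prey: 29+14-6=37; pred: 12+3-6=9
Step 3: prey: 37+18-6=49; pred: 9+3-4=8
Step 4: prey: 49+24-7=66; pred: 8+3-4=7
Step 5: prey: 66+33-9=90; pred: 7+4-3=8
Step 6: prey: 90+45-14=121; pred: 8+7-4=11
Step 7: prey: 121+60-26=155; pred: 11+13-5=19
Step 8: prey: 155+77-58=174; pred: 19+29-9=39
Max prey = 174 at step 8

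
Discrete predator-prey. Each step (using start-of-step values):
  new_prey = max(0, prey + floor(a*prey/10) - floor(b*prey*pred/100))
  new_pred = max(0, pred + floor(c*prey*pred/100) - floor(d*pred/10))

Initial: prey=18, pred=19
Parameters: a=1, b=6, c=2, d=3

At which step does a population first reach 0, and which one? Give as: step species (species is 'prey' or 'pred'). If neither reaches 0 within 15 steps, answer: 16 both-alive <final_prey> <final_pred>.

Answer: 1 prey

Derivation:
Step 1: prey: 18+1-20=0; pred: 19+6-5=20
First extinction: prey at step 1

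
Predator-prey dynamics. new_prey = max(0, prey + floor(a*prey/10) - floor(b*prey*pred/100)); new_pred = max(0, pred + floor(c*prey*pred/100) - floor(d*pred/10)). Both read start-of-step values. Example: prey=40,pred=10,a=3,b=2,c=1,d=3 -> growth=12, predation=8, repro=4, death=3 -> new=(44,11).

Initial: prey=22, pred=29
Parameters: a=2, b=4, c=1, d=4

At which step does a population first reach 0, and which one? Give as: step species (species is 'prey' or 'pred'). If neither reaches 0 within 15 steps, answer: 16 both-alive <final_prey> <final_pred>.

Answer: 16 both-alive 1 2

Derivation:
Step 1: prey: 22+4-25=1; pred: 29+6-11=24
Step 2: prey: 1+0-0=1; pred: 24+0-9=15
Step 3: prey: 1+0-0=1; pred: 15+0-6=9
Step 4: prey: 1+0-0=1; pred: 9+0-3=6
Step 5: prey: 1+0-0=1; pred: 6+0-2=4
Step 6: prey: 1+0-0=1; pred: 4+0-1=3
Step 7: prey: 1+0-0=1; pred: 3+0-1=2
Step 8: prey: 1+0-0=1; pred: 2+0-0=2
Steps 9-15: state stable at prey=1, pred=2 (no change)
No extinction within 15 steps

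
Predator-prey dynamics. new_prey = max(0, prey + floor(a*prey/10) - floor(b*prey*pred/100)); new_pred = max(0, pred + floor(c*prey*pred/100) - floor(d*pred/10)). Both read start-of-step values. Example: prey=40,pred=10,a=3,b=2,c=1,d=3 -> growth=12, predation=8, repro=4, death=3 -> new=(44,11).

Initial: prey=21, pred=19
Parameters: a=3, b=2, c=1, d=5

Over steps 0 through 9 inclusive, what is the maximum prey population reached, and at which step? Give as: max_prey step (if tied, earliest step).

Answer: 81 9

Derivation:
Step 1: prey: 21+6-7=20; pred: 19+3-9=13
Step 2: prey: 20+6-5=21; pred: 13+2-6=9
Step 3: prey: 21+6-3=24; pred: 9+1-4=6
Step 4: prey: 24+7-2=29; pred: 6+1-3=4
Step 5: prey: 29+8-2=35; pred: 4+1-2=3
Step 6: prey: 35+10-2=43; pred: 3+1-1=3
Step 7: prey: 43+12-2=53; pred: 3+1-1=3
Step 8: prey: 53+15-3=65; pred: 3+1-1=3
Step 9: prey: 65+19-3=81; pred: 3+1-1=3
Max prey = 81 at step 9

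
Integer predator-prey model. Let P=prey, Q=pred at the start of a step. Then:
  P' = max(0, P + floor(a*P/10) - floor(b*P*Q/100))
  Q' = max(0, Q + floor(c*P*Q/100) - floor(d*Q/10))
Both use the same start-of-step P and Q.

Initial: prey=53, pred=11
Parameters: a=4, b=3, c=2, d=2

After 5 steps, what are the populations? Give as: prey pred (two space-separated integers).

Step 1: prey: 53+21-17=57; pred: 11+11-2=20
Step 2: prey: 57+22-34=45; pred: 20+22-4=38
Step 3: prey: 45+18-51=12; pred: 38+34-7=65
Step 4: prey: 12+4-23=0; pred: 65+15-13=67
Step 5: prey: 0+0-0=0; pred: 67+0-13=54

Answer: 0 54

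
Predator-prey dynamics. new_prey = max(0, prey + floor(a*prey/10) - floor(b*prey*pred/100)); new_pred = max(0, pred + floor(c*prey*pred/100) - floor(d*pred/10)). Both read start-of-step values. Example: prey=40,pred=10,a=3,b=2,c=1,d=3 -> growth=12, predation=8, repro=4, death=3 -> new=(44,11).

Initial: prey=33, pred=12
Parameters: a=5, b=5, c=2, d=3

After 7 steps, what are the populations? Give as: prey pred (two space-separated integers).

Answer: 1 9

Derivation:
Step 1: prey: 33+16-19=30; pred: 12+7-3=16
Step 2: prey: 30+15-24=21; pred: 16+9-4=21
Step 3: prey: 21+10-22=9; pred: 21+8-6=23
Step 4: prey: 9+4-10=3; pred: 23+4-6=21
Step 5: prey: 3+1-3=1; pred: 21+1-6=16
Step 6: prey: 1+0-0=1; pred: 16+0-4=12
Step 7: prey: 1+0-0=1; pred: 12+0-3=9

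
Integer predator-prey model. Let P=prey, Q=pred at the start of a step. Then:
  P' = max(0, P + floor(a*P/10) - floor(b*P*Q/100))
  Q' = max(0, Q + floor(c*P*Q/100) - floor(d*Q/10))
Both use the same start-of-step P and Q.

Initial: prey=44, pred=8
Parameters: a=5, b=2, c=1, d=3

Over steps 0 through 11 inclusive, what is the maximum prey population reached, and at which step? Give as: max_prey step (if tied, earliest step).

Answer: 113 4

Derivation:
Step 1: prey: 44+22-7=59; pred: 8+3-2=9
Step 2: prey: 59+29-10=78; pred: 9+5-2=12
Step 3: prey: 78+39-18=99; pred: 12+9-3=18
Step 4: prey: 99+49-35=113; pred: 18+17-5=30
Step 5: prey: 113+56-67=102; pred: 30+33-9=54
Step 6: prey: 102+51-110=43; pred: 54+55-16=93
Step 7: prey: 43+21-79=0; pred: 93+39-27=105
Step 8: prey: 0+0-0=0; pred: 105+0-31=74
Step 9: prey: 0+0-0=0; pred: 74+0-22=52
Step 10: prey: 0+0-0=0; pred: 52+0-15=37
Step 11: prey: 0+0-0=0; pred: 37+0-11=26
Max prey = 113 at step 4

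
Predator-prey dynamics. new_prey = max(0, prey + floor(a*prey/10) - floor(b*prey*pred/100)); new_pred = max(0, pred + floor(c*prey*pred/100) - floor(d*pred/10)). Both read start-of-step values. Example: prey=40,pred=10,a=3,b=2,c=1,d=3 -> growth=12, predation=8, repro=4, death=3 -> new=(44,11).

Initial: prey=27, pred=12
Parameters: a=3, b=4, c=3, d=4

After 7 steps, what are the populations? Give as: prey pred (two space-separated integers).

Step 1: prey: 27+8-12=23; pred: 12+9-4=17
Step 2: prey: 23+6-15=14; pred: 17+11-6=22
Step 3: prey: 14+4-12=6; pred: 22+9-8=23
Step 4: prey: 6+1-5=2; pred: 23+4-9=18
Step 5: prey: 2+0-1=1; pred: 18+1-7=12
Step 6: prey: 1+0-0=1; pred: 12+0-4=8
Step 7: prey: 1+0-0=1; pred: 8+0-3=5

Answer: 1 5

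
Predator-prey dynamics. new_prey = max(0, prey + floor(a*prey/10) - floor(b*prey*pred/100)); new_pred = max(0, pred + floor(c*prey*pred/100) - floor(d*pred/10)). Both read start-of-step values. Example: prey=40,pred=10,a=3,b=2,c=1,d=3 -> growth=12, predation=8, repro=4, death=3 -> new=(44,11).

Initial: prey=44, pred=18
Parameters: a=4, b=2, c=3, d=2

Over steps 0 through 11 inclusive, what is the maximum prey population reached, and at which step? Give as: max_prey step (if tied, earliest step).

Step 1: prey: 44+17-15=46; pred: 18+23-3=38
Step 2: prey: 46+18-34=30; pred: 38+52-7=83
Step 3: prey: 30+12-49=0; pred: 83+74-16=141
Step 4: prey: 0+0-0=0; pred: 141+0-28=113
Step 5: prey: 0+0-0=0; pred: 113+0-22=91
Step 6: prey: 0+0-0=0; pred: 91+0-18=73
Step 7: prey: 0+0-0=0; pred: 73+0-14=59
Step 8: prey: 0+0-0=0; pred: 59+0-11=48
Step 9: prey: 0+0-0=0; pred: 48+0-9=39
Step 10: prey: 0+0-0=0; pred: 39+0-7=32
Step 11: prey: 0+0-0=0; pred: 32+0-6=26
Max prey = 46 at step 1

Answer: 46 1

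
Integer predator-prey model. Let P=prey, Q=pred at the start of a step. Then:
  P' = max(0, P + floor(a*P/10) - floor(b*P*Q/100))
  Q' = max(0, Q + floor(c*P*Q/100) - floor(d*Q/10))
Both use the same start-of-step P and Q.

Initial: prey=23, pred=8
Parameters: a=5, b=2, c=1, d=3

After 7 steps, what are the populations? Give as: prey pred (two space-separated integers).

Step 1: prey: 23+11-3=31; pred: 8+1-2=7
Step 2: prey: 31+15-4=42; pred: 7+2-2=7
Step 3: prey: 42+21-5=58; pred: 7+2-2=7
Step 4: prey: 58+29-8=79; pred: 7+4-2=9
Step 5: prey: 79+39-14=104; pred: 9+7-2=14
Step 6: prey: 104+52-29=127; pred: 14+14-4=24
Step 7: prey: 127+63-60=130; pred: 24+30-7=47

Answer: 130 47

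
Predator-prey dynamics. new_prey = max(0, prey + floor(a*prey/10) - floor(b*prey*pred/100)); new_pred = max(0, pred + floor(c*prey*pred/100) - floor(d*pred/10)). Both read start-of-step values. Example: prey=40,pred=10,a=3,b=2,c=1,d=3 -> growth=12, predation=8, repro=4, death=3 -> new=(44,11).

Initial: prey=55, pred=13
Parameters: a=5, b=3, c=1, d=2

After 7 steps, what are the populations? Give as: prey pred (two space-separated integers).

Step 1: prey: 55+27-21=61; pred: 13+7-2=18
Step 2: prey: 61+30-32=59; pred: 18+10-3=25
Step 3: prey: 59+29-44=44; pred: 25+14-5=34
Step 4: prey: 44+22-44=22; pred: 34+14-6=42
Step 5: prey: 22+11-27=6; pred: 42+9-8=43
Step 6: prey: 6+3-7=2; pred: 43+2-8=37
Step 7: prey: 2+1-2=1; pred: 37+0-7=30

Answer: 1 30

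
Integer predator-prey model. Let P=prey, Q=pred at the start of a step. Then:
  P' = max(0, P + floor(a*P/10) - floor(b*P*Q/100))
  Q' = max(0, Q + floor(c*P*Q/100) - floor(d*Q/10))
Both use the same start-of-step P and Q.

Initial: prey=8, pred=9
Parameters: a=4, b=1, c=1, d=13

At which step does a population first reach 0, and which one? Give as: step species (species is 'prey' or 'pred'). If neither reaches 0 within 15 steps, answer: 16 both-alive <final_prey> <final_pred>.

Answer: 1 pred

Derivation:
Step 1: prey: 8+3-0=11; pred: 9+0-11=0
First extinction: pred at step 1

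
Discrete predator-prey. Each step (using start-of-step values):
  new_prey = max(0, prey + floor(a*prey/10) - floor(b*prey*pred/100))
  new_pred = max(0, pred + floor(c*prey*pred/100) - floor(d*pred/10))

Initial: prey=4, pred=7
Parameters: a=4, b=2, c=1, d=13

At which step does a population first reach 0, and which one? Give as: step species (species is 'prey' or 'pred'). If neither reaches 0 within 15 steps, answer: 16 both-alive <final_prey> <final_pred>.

Step 1: prey: 4+1-0=5; pred: 7+0-9=0
First extinction: pred at step 1

Answer: 1 pred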